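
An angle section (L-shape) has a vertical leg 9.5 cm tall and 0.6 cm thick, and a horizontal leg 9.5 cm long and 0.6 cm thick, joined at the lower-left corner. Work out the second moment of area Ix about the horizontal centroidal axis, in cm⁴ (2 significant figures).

Ix ≈ 98 cm⁴

Treat the section as a set of non-overlapping primitives; coordinates are from the bounding-box lower-left.
Vertical leg: 0.6 × 9.5, A = 5.7 cm², y = 4.75 cm, Ī = 42.87 cm⁴.
Horizontal leg (remainder): 8.9 × 0.6, A = 5.34 cm², y = 0.3 cm, Ī = 0.1602 cm⁴.
Centroid: ȳ = ΣA·y / ΣA = 2.598 cm.
Transfer each piece to the horizontal centroidal axis using Ī + A·d² with d = y − 2.598:
  vertical leg: d = 2.152 cm → contributes +69.28 cm⁴
  horizontal leg (remainder): d = -2.298 cm → contributes +28.35 cm⁴
Total I = 97.63 cm⁴.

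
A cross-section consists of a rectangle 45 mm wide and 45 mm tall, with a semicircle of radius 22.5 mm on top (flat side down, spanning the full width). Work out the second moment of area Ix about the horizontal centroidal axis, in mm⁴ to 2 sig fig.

Split into non-overlapping primitives; take the origin at the lower-left of the bounding box.
Rectangular body: 45 × 45, A = 2 025 mm², y = 22.5 mm, Ī = 341 719 mm⁴.
Semicircular cap: semicircle r = 22.5, A = 795.2 mm², y = 54.55 mm, Ī = 28 130 mm⁴.
Centroid: ȳ = ΣA·y / ΣA = 31.54 mm.
Transfer each piece to the horizontal centroidal axis using Ī + A·d² with d = y − 31.54:
  rectangular body: d = -9.037 mm → contributes +507 093 mm⁴
  semicircular cap: d = 23.01 mm → contributes +449 251 mm⁴
Total I = 956 344 mm⁴.

Ix ≈ 9.6 × 10⁵ mm⁴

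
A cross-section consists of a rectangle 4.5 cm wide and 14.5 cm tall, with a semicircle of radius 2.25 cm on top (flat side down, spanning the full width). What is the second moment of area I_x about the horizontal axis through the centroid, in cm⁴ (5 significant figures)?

Treat the section as a set of non-overlapping primitives; coordinates are from the bounding-box lower-left.
Rectangular body: 4.5 × 14.5, A = 65.25 cm², y = 7.25 cm, Ī = 1143.234 cm⁴.
Semicircular cap: semicircle r = 2.25, A = 7.952156 cm², y = 15.45493 cm, Ī = 2.812951 cm⁴.
Centroid: ȳ = ΣA·y / ΣA = 8.141325 cm.
Transfer each piece to the horizontal axis through the centroid using Ī + A·d² with d = y − 8.141325:
  rectangular body: d = -0.8913246 cm → contributes +1195.073 cm⁴
  semicircular cap: d = 7.313605 cm → contributes +428.1644 cm⁴
Total I = 1623.237 cm⁴.

I_x ≈ 1623.2 cm⁴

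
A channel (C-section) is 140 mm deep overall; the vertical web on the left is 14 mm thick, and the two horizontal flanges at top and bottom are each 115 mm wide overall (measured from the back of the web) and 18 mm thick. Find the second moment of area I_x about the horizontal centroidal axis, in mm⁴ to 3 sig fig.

Decompose the section into non-overlapping parts with the origin at the bottom-left of its bounding rectangle.
Web: 14 × 140, A = 1 960 mm², y = 70 mm, Ī = 3 201 333 mm⁴.
Top flange (beyond web): 101 × 18, A = 1 818 mm², y = 131 mm, Ī = 49 086 mm⁴.
Bottom flange (beyond web): 101 × 18, A = 1 818 mm², y = 9 mm, Ī = 49 086 mm⁴.
By symmetry the centroid is at mid-height, ȳ = 70 mm.
Transfer each piece to the horizontal centroidal axis using Ī + A·d² with d = y − 70:
  web: d = 0 mm → contributes +3 201 333 mm⁴
  top flange (beyond web): d = 61 mm → contributes +6 813 864 mm⁴
  bottom flange (beyond web): d = -61 mm → contributes +6 813 864 mm⁴
Total I = 16 829 061 mm⁴.

I_x ≈ 1.68 × 10⁷ mm⁴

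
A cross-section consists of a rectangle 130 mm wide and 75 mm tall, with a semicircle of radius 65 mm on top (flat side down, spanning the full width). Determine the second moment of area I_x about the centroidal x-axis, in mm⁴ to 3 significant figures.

Split into non-overlapping primitives; take the origin at the lower-left of the bounding box.
Rectangular body: 130 × 75, A = 9 750 mm², y = 37.5 mm, Ī = 4 570 313 mm⁴.
Semicircular cap: semicircle r = 65, A = 6636.6 mm², y = 102.59 mm, Ī = 1 959 230 mm⁴.
Centroid: ȳ = ΣA·y / ΣA = 63.86 mm.
Transfer each piece to the centroidal x-axis using Ī + A·d² with d = y − 63.86:
  rectangular body: d = -26.36 mm → contributes +11 345 260 mm⁴
  semicircular cap: d = 38.727 mm → contributes +11 912 458 mm⁴
Total I = 23 257 718 mm⁴.

I_x ≈ 2.33 × 10⁷ mm⁴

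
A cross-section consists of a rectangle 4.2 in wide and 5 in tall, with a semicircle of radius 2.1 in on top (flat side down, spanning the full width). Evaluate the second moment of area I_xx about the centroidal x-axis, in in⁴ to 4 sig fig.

Split into non-overlapping primitives; take the origin at the lower-left of the bounding box.
Rectangular body: 4.2 × 5, A = 21 in², y = 2.5 in, Ī = 43.75 in⁴.
Semicircular cap: semicircle r = 2.1, A = 6.92721 in², y = 5.89127 in, Ī = 2.13456 in⁴.
Centroid: ȳ = ΣA·y / ΣA = 3.34119 in.
Transfer each piece to the centroidal x-axis using Ī + A·d² with d = y − 3.34119:
  rectangular body: d = -0.841188 in → contributes +58.6095 in⁴
  semicircular cap: d = 2.55008 in → contributes +47.1816 in⁴
Total I = 105.791 in⁴.

I_xx ≈ 105.8 in⁴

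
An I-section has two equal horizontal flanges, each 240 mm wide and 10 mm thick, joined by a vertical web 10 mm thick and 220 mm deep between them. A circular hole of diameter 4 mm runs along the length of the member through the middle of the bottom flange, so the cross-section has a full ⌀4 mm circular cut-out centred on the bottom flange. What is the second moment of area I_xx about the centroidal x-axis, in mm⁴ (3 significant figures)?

I_xx ≈ 7.22 × 10⁷ mm⁴

Decompose the section into non-overlapping parts with the origin at the bottom-left of its bounding rectangle.
Bottom flange: 240 × 10, A = 2 400 mm², y = 5 mm, Ī = 20 000 mm⁴.
Web: 10 × 220, A = 2 200 mm², y = 120 mm, Ī = 8 873 333 mm⁴.
Top flange: 240 × 10, A = 2 400 mm², y = 235 mm, Ī = 20 000 mm⁴.
Hole (subtracted): ⌀4, A = 12.566 mm², y = 5 mm, Ī = 12.566 mm⁴.
Centroid: ȳ = ΣA·y / ΣA = 120.21 mm.
Transfer each piece to the centroidal x-axis using Ī + A·d² with d = y − 120.21:
  bottom flange: d = -115.21 mm → contributes +31 874 267 mm⁴
  web: d = -0.20682 mm → contributes +8 873 427 mm⁴
  top flange: d = 114.79 mm → contributes +31 645 939 mm⁴
  hole: d = -115.21 mm → contributes −166 801 mm⁴
Total I = 72 226 832 mm⁴.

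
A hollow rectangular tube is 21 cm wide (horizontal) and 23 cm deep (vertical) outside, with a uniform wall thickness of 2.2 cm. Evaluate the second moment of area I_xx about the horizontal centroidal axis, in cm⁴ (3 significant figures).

Decompose the section into non-overlapping parts with the origin at the bottom-left of its bounding rectangle.
Outer rectangle: 21 × 23, A = 483 cm², y = 11.5 cm, Ī = 21 292 cm⁴.
Inner void (subtracted): 16.6 × 18.6, A = 308.76 cm², y = 11.5 cm, Ī = 8901.6 cm⁴.
By symmetry the centroid is at mid-height, ȳ = 11.5 cm.
All pieces are centred on the horizontal centroidal axis, so I = ΣĪ (holes subtracted) = 12 391 cm⁴.

I_xx ≈ 1.24 × 10⁴ cm⁴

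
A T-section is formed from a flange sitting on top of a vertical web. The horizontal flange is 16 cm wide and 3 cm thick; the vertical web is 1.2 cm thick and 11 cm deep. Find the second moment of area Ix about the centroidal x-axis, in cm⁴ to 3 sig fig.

Decompose the section into non-overlapping parts with the origin at the bottom-left of its bounding rectangle.
Flange: 16 × 3, A = 48 cm², y = 12.5 cm, Ī = 36 cm⁴.
Web: 1.2 × 11, A = 13.2 cm², y = 5.5 cm, Ī = 133.1 cm⁴.
Centroid: ȳ = ΣA·y / ΣA = 10.99 cm.
Transfer each piece to the centroidal x-axis using Ī + A·d² with d = y − 10.99:
  flange: d = 1.5098 cm → contributes +145.42 cm⁴
  web: d = -5.4902 cm → contributes +530.98 cm⁴
Total I = 676.39 cm⁴.

Ix ≈ 676 cm⁴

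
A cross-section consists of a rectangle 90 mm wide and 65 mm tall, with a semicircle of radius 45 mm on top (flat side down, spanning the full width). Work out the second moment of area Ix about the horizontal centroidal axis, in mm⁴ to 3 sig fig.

Ix ≈ 8.00 × 10⁶ mm⁴

Break the section into simple shapes (no overlaps), measuring from the bottom-left corner of the bounding box.
Rectangular body: 90 × 65, A = 5 850 mm², y = 32.5 mm, Ī = 2 059 688 mm⁴.
Semicircular cap: semicircle r = 45, A = 3180.9 mm², y = 84.099 mm, Ī = 450 072 mm⁴.
Centroid: ȳ = ΣA·y / ΣA = 50.674 mm.
Transfer each piece to the horizontal centroidal axis using Ī + A·d² with d = y − 50.674:
  rectangular body: d = -18.174 mm → contributes +3 991 936 mm⁴
  semicircular cap: d = 33.424 mm → contributes +4 003 716 mm⁴
Total I = 7 995 652 mm⁴.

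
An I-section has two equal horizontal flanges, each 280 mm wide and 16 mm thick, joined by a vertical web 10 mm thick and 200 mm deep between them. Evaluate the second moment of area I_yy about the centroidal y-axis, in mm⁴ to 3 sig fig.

I_yy ≈ 5.86 × 10⁷ mm⁴

Split into non-overlapping primitives; take the origin at the lower-left of the bounding box.
Bottom flange: 280 × 16, A = 4 480 mm², x = 140 mm, Ī = 29 269 333 mm⁴.
Web: 10 × 200, A = 2 000 mm², x = 140 mm, Ī = 16 667 mm⁴.
Top flange: 280 × 16, A = 4 480 mm², x = 140 mm, Ī = 29 269 333 mm⁴.
By symmetry the centroid is at mid-width, x̄ = 140 mm.
All pieces are centred on the centroidal y-axis, so I = ΣĪ = 58 555 333 mm⁴.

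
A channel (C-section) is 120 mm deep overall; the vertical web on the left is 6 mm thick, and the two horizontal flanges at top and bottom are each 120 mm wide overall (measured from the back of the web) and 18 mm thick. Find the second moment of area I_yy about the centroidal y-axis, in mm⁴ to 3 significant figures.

I_yy ≈ 6.65 × 10⁶ mm⁴

Decompose the section into non-overlapping parts with the origin at the bottom-left of its bounding rectangle.
Web: 6 × 120, A = 720 mm², x = 3 mm, Ī = 2 160 mm⁴.
Top flange (beyond web): 114 × 18, A = 2 052 mm², x = 63 mm, Ī = 2 222 316 mm⁴.
Bottom flange (beyond web): 114 × 18, A = 2 052 mm², x = 63 mm, Ī = 2 222 316 mm⁴.
Centroid: x̄ = ΣA·x / ΣA = 54.045 mm.
Transfer each piece to the centroidal y-axis using Ī + A·d² with d = x − 54.045:
  web: d = -51.045 mm → contributes +1 878 170 mm⁴
  top flange (beyond web): d = 8.9552 mm → contributes +2 386 878 mm⁴
  bottom flange (beyond web): d = 8.9552 mm → contributes +2 386 878 mm⁴
Total I = 6 651 926 mm⁴.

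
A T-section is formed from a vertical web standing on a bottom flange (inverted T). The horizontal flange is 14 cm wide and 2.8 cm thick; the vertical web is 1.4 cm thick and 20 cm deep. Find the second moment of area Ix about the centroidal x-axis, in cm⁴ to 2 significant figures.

Ix ≈ 3100 cm⁴

Split into non-overlapping primitives; take the origin at the lower-left of the bounding box.
Flange: 14 × 2.8, A = 39.2 cm², y = 1.4 cm, Ī = 25.61 cm⁴.
Web: 1.4 × 20, A = 28 cm², y = 12.8 cm, Ī = 933.3 cm⁴.
Centroid: ȳ = ΣA·y / ΣA = 6.15 cm.
Transfer each piece to the centroidal x-axis using Ī + A·d² with d = y − 6.15:
  flange: d = -4.75 cm → contributes +910.1 cm⁴
  web: d = 6.65 cm → contributes +2 172 cm⁴
Total I = 3 082 cm⁴.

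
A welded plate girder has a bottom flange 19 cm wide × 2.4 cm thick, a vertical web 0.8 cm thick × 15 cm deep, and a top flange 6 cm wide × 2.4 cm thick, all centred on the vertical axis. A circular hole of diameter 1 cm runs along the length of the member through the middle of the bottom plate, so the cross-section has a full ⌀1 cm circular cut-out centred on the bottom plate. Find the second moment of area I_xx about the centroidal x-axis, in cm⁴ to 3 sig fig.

Split into non-overlapping primitives; take the origin at the lower-left of the bounding box.
Bottom plate: 19 × 2.4, A = 45.6 cm², y = 1.2 cm, Ī = 21.888 cm⁴.
Web plate: 0.8 × 15, A = 12 cm², y = 9.9 cm, Ī = 225 cm⁴.
Top plate: 6 × 2.4, A = 14.4 cm², y = 18.6 cm, Ī = 6.912 cm⁴.
Hole (subtracted): ⌀1, A = 0.7854 cm², y = 1.2 cm, Ī = 0.049087 cm⁴.
Centroid: ȳ = ΣA·y / ΣA = 6.1844 cm.
Transfer each piece to the centroidal x-axis using Ī + A·d² with d = y − 6.1844:
  bottom plate: d = -4.9844 cm → contributes +1154.8 cm⁴
  web plate: d = 3.7156 cm → contributes +390.67 cm⁴
  top plate: d = 12.416 cm → contributes +2226.6 cm⁴
  hole: d = -4.9844 cm → contributes −19.561 cm⁴
Total I = 3752.5 cm⁴.

I_xx ≈ 3750 cm⁴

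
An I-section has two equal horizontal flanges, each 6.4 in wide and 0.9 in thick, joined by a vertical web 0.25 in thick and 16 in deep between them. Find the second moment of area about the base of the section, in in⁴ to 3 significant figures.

I_base ≈ 2140 in⁴

Split into non-overlapping primitives; take the origin at the lower-left of the bounding box.
Bottom flange: 6.4 × 0.9, A = 5.76 in², y = 0.45 in, Ī = 0.3888 in⁴.
Web: 0.25 × 16, A = 4 in², y = 8.9 in, Ī = 85.333 in⁴.
Top flange: 6.4 × 0.9, A = 5.76 in², y = 17.35 in, Ī = 0.3888 in⁴.
Transfer each piece to a horizontal axis along the bottom face using Ī + A·d² with d = y − 0:
  bottom flange: d = 0.45 in → contributes +1.5552 in⁴
  web: d = 8.9 in → contributes +402.17 in⁴
  top flange: d = 17.35 in → contributes +1734.3 in⁴
Total I = 2 138 in⁴.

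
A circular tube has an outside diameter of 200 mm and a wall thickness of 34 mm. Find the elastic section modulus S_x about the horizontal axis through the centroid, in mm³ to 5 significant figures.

S_x ≈ 6.3637 × 10⁵ mm³

Decompose the section into non-overlapping parts with the origin at the bottom-left of its bounding rectangle.
Outer circle: ⌀200, A = 31415.93 mm², y = 100 mm, Ī = 78 539 816 mm⁴.
Bore (subtracted): ⌀132, A = 13684.78 mm², y = 100 mm, Ī = 14 902 723 mm⁴.
By symmetry the centroid is at mid-height, ȳ = 100 mm.
All pieces are centred on the horizontal axis through the centroid, so I = ΣĪ (holes subtracted) = 63 637 094 mm⁴.
Extreme fibre distance c = 100 mm; S = I/c = 636370.9 mm³.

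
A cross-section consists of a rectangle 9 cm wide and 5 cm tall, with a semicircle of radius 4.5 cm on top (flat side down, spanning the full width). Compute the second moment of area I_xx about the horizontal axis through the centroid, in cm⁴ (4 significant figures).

Treat the section as a set of non-overlapping primitives; coordinates are from the bounding-box lower-left.
Rectangular body: 9 × 5, A = 45 cm², y = 2.5 cm, Ī = 93.75 cm⁴.
Semicircular cap: semicircle r = 4.5, A = 31.8086 cm², y = 6.90986 cm, Ī = 45.0072 cm⁴.
Centroid: ȳ = ΣA·y / ΣA = 4.32625 cm.
Transfer each piece to the horizontal axis through the centroid using Ī + A·d² with d = y − 4.32625:
  rectangular body: d = -1.82625 cm → contributes +243.833 cm⁴
  semicircular cap: d = 2.58361 cm → contributes +257.331 cm⁴
Total I = 501.164 cm⁴.

I_xx ≈ 501.2 cm⁴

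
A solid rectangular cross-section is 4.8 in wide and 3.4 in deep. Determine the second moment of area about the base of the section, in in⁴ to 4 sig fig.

The section: 4.8 × 3.4, A = 16.32 in², y = 1.7 in, Ī = 15.7216 in⁴.
Transfer it to the base of the section using Ī + A·d² with d = y − 0:
  the section: d = 1.7 in → contributes +62.8864 in⁴
Total I = 62.8864 in⁴.

I_base ≈ 62.89 in⁴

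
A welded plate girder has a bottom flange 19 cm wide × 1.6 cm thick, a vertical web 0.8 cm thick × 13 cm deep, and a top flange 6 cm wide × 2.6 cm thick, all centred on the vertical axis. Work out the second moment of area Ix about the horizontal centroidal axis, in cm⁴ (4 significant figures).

Split into non-overlapping primitives; take the origin at the lower-left of the bounding box.
Bottom plate: 19 × 1.6, A = 30.4 cm², y = 0.8 cm, Ī = 6.48533 cm⁴.
Web plate: 0.8 × 13, A = 10.4 cm², y = 8.1 cm, Ī = 146.467 cm⁴.
Top plate: 6 × 2.6, A = 15.6 cm², y = 15.9 cm, Ī = 8.788 cm⁴.
Centroid: ȳ = ΣA·y / ΣA = 6.3227 cm.
Transfer each piece to the horizontal centroidal axis using Ī + A·d² with d = y − 6.3227:
  bottom plate: d = -5.5227 cm → contributes +933.69 cm⁴
  web plate: d = 1.7773 cm → contributes +179.318 cm⁴
  top plate: d = 9.5773 cm → contributes +1439.69 cm⁴
Total I = 2552.7 cm⁴.

Ix ≈ 2553 cm⁴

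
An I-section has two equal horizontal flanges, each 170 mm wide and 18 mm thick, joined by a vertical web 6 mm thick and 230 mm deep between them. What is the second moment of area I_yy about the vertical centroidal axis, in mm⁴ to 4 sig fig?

Treat the section as a set of non-overlapping primitives; coordinates are from the bounding-box lower-left.
Bottom flange: 170 × 18, A = 3 060 mm², x = 85 mm, Ī = 7 369 500 mm⁴.
Web: 6 × 230, A = 1 380 mm², x = 85 mm, Ī = 4 140 mm⁴.
Top flange: 170 × 18, A = 3 060 mm², x = 85 mm, Ī = 7 369 500 mm⁴.
By symmetry the centroid is at mid-width, x̄ = 85 mm.
All pieces are centred on the vertical centroidal axis, so I = ΣĪ = 14 743 140 mm⁴.

I_yy ≈ 1.474 × 10⁷ mm⁴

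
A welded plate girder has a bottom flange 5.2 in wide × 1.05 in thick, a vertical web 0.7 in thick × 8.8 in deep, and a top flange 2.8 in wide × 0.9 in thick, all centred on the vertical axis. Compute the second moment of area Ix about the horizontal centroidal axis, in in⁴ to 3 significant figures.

Split into non-overlapping primitives; take the origin at the lower-left of the bounding box.
Bottom plate: 5.2 × 1.05, A = 5.46 in², y = 0.525 in, Ī = 0.50164 in⁴.
Web plate: 0.7 × 8.8, A = 6.16 in², y = 5.45 in, Ī = 39.753 in⁴.
Top plate: 2.8 × 0.9, A = 2.52 in², y = 10.3 in, Ī = 0.1701 in⁴.
Centroid: ȳ = ΣA·y / ΣA = 4.4126 in.
Transfer each piece to the horizontal centroidal axis using Ī + A·d² with d = y − 4.4126:
  bottom plate: d = -3.8876 in → contributes +83.022 in⁴
  web plate: d = 1.0374 in → contributes +46.382 in⁴
  top plate: d = 5.8874 in → contributes +87.516 in⁴
Total I = 216.92 in⁴.

Ix ≈ 217 in⁴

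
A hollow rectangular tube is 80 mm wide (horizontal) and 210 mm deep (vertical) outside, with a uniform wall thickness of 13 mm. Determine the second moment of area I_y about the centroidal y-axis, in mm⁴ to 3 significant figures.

I_y ≈ 6.55 × 10⁶ mm⁴

Treat the section as a set of non-overlapping primitives; coordinates are from the bounding-box lower-left.
Outer rectangle: 80 × 210, A = 16 800 mm², x = 40 mm, Ī = 8 960 000 mm⁴.
Inner void (subtracted): 54 × 184, A = 9 936 mm², x = 40 mm, Ī = 2 414 448 mm⁴.
By symmetry the centroid is at mid-width, x̄ = 40 mm.
All pieces are centred on the centroidal y-axis, so I = ΣĪ (holes subtracted) = 6 545 552 mm⁴.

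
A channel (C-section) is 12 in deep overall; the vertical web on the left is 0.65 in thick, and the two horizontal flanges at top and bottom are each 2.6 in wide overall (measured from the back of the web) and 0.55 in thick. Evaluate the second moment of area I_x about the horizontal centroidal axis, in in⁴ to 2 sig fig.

I_x ≈ 160 in⁴

Split into non-overlapping primitives; take the origin at the lower-left of the bounding box.
Web: 0.65 × 12, A = 7.8 in², y = 6 in, Ī = 93.6 in⁴.
Top flange (beyond web): 1.95 × 0.55, A = 1.073 in², y = 11.73 in, Ī = 0.02704 in⁴.
Bottom flange (beyond web): 1.95 × 0.55, A = 1.073 in², y = 0.275 in, Ī = 0.02704 in⁴.
By symmetry the centroid is at mid-height, ȳ = 6 in.
Transfer each piece to the horizontal centroidal axis using Ī + A·d² with d = y − 6:
  web: d = 0 in → contributes +93.6 in⁴
  top flange (beyond web): d = 5.725 in → contributes +35.18 in⁴
  bottom flange (beyond web): d = -5.725 in → contributes +35.18 in⁴
Total I = 164 in⁴.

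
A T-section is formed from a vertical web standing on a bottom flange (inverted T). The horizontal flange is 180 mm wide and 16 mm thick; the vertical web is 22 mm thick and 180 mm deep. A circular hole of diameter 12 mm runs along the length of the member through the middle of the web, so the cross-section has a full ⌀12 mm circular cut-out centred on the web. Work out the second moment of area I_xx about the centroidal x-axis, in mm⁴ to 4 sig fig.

I_xx ≈ 2.657 × 10⁷ mm⁴

Split into non-overlapping primitives; take the origin at the lower-left of the bounding box.
Flange: 180 × 16, A = 2 880 mm², y = 8 mm, Ī = 61 440 mm⁴.
Web: 22 × 180, A = 3 960 mm², y = 106 mm, Ī = 10 692 000 mm⁴.
Hole (subtracted): ⌀12, A = 113.097 mm², y = 106 mm, Ī = 1017.88 mm⁴.
Centroid: ȳ = ΣA·y / ΣA = 64.0431 mm.
Transfer each piece to the centroidal x-axis using Ī + A·d² with d = y − 64.0431:
  flange: d = -56.0431 mm → contributes +9 107 027 mm⁴
  web: d = 41.9569 mm → contributes +17 663 111 mm⁴
  hole: d = 41.9569 mm → contributes −200 112 mm⁴
Total I = 26 570 026 mm⁴.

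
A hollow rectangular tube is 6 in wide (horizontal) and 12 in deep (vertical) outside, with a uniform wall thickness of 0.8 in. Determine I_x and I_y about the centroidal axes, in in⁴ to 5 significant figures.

I_x ≈ 451.55 in⁴, I_y ≈ 142.17 in⁴

Break the section into simple shapes (no overlaps), measuring from the bottom-left corner of the bounding box.
Outer rectangle: 6 × 12, A = 72 in², y = 6 in, Ī = 864 in⁴.
Inner void (subtracted): 4.4 × 10.4, A = 45.76 in², y = 6 in, Ī = 412.4501 in⁴.
By symmetry the centroid is at mid-height, ȳ = 6 in.
All pieces are centred on the centroidal x-axis, so I = ΣĪ (holes subtracted) = 451.5499 in⁴.
Repeating about the centroidal y-axis gives I_y = 142.1739 in⁴.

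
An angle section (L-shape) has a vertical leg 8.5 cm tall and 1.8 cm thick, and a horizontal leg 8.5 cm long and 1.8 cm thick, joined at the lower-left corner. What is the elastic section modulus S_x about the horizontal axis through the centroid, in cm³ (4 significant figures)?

S_x ≈ 29.87 cm³

Break the section into simple shapes (no overlaps), measuring from the bottom-left corner of the bounding box.
Vertical leg: 1.8 × 8.5, A = 15.3 cm², y = 4.25 cm, Ī = 92.1188 cm⁴.
Horizontal leg (remainder): 6.7 × 1.8, A = 12.06 cm², y = 0.9 cm, Ī = 3.2562 cm⁴.
Centroid: ȳ = ΣA·y / ΣA = 2.77336 cm.
Transfer each piece to the horizontal axis through the centroid using Ī + A·d² with d = y − 2.77336:
  vertical leg: d = 1.47664 cm → contributes +125.48 cm⁴
  horizontal leg (remainder): d = -1.87336 cm → contributes +45.5803 cm⁴
Total I = 171.06 cm⁴.
Extreme fibre distance c = 5.72664 cm; S = I/c = 29.871 cm³.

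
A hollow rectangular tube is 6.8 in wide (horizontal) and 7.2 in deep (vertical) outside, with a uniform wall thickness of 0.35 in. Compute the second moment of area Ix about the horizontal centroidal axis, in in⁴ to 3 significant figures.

Treat the section as a set of non-overlapping primitives; coordinates are from the bounding-box lower-left.
Outer rectangle: 6.8 × 7.2, A = 48.96 in², y = 3.6 in, Ī = 211.51 in⁴.
Inner void (subtracted): 6.1 × 6.5, A = 39.65 in², y = 3.6 in, Ī = 139.6 in⁴.
By symmetry the centroid is at mid-height, ȳ = 3.6 in.
All pieces are centred on the horizontal centroidal axis, so I = ΣĪ (holes subtracted) = 71.906 in⁴.

Ix ≈ 71.9 in⁴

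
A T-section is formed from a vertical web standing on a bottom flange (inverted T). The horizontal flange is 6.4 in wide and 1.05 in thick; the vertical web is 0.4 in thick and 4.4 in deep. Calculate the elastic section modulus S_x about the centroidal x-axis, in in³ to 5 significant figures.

S_x ≈ 3.1686 in³

Decompose the section into non-overlapping parts with the origin at the bottom-left of its bounding rectangle.
Flange: 6.4 × 1.05, A = 6.72 in², y = 0.525 in, Ī = 0.6174 in⁴.
Web: 0.4 × 4.4, A = 1.76 in², y = 3.25 in, Ī = 2.839467 in⁴.
Centroid: ȳ = ΣA·y / ΣA = 1.090566 in.
Transfer each piece to the centroidal x-axis using Ī + A·d² with d = y − 1.090566:
  flange: d = -0.565566 in → contributes +2.766892 in⁴
  web: d = 2.159434 in → contributes +11.04662 in⁴
Total I = 13.81351 in⁴.
Extreme fibre distance c = 4.359434 in; S = I/c = 3.168648 in³.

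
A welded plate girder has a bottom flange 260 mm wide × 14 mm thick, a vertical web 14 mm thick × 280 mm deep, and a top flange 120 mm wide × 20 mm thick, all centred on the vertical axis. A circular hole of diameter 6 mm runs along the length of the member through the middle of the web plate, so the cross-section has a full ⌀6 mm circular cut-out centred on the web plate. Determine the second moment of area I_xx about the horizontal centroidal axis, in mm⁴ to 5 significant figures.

Treat the section as a set of non-overlapping primitives; coordinates are from the bounding-box lower-left.
Bottom plate: 260 × 14, A = 3 640 mm², y = 7 mm, Ī = 59453.33 mm⁴.
Web plate: 14 × 280, A = 3 920 mm², y = 154 mm, Ī = 25 610 667 mm⁴.
Top plate: 120 × 20, A = 2 400 mm², y = 304 mm, Ī = 80 000 mm⁴.
Hole (subtracted): ⌀6, A = 28.27433 mm², y = 154 mm, Ī = 63.61725 mm⁴.
Centroid: ȳ = ΣA·y / ΣA = 136.3716 mm.
Transfer each piece to the horizontal centroidal axis using Ī + A·d² with d = y − 136.3716:
  bottom plate: d = -129.3716 mm → contributes +60 982 214 mm⁴
  web plate: d = 17.62836 mm → contributes +26 828 842 mm⁴
  top plate: d = 167.6284 mm → contributes +67 518 238 mm⁴
  hole: d = 17.62836 mm → contributes −8850.12 mm⁴
Total I = 155 320 444 mm⁴.

I_xx ≈ 1.5532 × 10⁸ mm⁴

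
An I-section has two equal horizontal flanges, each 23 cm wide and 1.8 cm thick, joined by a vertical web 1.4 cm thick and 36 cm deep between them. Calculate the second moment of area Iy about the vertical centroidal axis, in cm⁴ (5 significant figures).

Split into non-overlapping primitives; take the origin at the lower-left of the bounding box.
Bottom flange: 23 × 1.8, A = 41.4 cm², x = 11.5 cm, Ī = 1825.05 cm⁴.
Web: 1.4 × 36, A = 50.4 cm², x = 11.5 cm, Ī = 8.232 cm⁴.
Top flange: 23 × 1.8, A = 41.4 cm², x = 11.5 cm, Ī = 1825.05 cm⁴.
By symmetry the centroid is at mid-width, x̄ = 11.5 cm.
All pieces are centred on the vertical centroidal axis, so I = ΣĪ = 3658.332 cm⁴.

Iy ≈ 3658.3 cm⁴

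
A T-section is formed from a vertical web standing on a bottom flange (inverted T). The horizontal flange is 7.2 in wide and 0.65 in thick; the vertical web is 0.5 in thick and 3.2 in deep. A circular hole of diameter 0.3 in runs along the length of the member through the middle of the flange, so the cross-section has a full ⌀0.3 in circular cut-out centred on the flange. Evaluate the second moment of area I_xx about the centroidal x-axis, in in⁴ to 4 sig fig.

I_xx ≈ 5.931 in⁴

Decompose the section into non-overlapping parts with the origin at the bottom-left of its bounding rectangle.
Flange: 7.2 × 0.65, A = 4.68 in², y = 0.325 in, Ī = 0.164775 in⁴.
Web: 0.5 × 3.2, A = 1.6 in², y = 2.25 in, Ī = 1.36533 in⁴.
Hole (subtracted): ⌀0.3, A = 0.0706858 in², y = 0.325 in, Ī = 0.000397608 in⁴.
Centroid: ȳ = ΣA·y / ΣA = 0.821029 in.
Transfer each piece to the centroidal x-axis using Ī + A·d² with d = y − 0.821029:
  flange: d = -0.496029 in → contributes +1.31626 in⁴
  web: d = 1.42897 in → contributes +4.63247 in⁴
  hole: d = -0.496029 in → contributes −0.0177895 in⁴
Total I = 5.93094 in⁴.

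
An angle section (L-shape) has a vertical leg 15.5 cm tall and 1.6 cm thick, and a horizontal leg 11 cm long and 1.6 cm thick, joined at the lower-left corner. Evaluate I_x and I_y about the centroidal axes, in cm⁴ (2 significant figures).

Treat the section as a set of non-overlapping primitives; coordinates are from the bounding-box lower-left.
Vertical leg: 1.6 × 15.5, A = 24.8 cm², y = 7.75 cm, Ī = 496.5 cm⁴.
Horizontal leg (remainder): 9.4 × 1.6, A = 15.04 cm², y = 0.8 cm, Ī = 3.209 cm⁴.
Centroid: ȳ = ΣA·y / ΣA = 5.126 cm.
Transfer each piece to the centroidal x-axis using Ī + A·d² with d = y − 5.126:
  vertical leg: d = 2.624 cm → contributes +667.2 cm⁴
  horizontal leg (remainder): d = -4.326 cm → contributes +284.7 cm⁴
Total I = 951.9 cm⁴.
For the y-axis: x̄ = 2.876 cm.
Repeating about the centroidal y-axis gives I_y = 399.2 cm⁴.

I_x ≈ 950 cm⁴, I_y ≈ 400 cm⁴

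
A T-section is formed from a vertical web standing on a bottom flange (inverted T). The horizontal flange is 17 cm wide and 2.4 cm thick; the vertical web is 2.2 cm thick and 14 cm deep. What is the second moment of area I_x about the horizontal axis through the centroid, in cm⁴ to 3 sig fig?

I_x ≈ 1700 cm⁴

Break the section into simple shapes (no overlaps), measuring from the bottom-left corner of the bounding box.
Flange: 17 × 2.4, A = 40.8 cm², y = 1.2 cm, Ī = 19.584 cm⁴.
Web: 2.2 × 14, A = 30.8 cm², y = 9.4 cm, Ī = 503.07 cm⁴.
Centroid: ȳ = ΣA·y / ΣA = 4.7274 cm.
Transfer each piece to the horizontal axis through the centroid using Ī + A·d² with d = y − 4.7274:
  flange: d = -3.5274 cm → contributes +527.23 cm⁴
  web: d = 4.6726 cm → contributes +1175.5 cm⁴
Total I = 1702.8 cm⁴.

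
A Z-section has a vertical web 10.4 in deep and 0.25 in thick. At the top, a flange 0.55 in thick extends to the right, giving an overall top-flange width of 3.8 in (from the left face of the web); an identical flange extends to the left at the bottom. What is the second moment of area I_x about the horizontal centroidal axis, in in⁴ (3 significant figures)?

Decompose the section into non-overlapping parts with the origin at the bottom-left of its bounding rectangle.
Web: 0.25 × 10.4, A = 2.6 in², y = 5.2 in, Ī = 23.435 in⁴.
Top flange (beyond web): 3.55 × 0.55, A = 1.9525 in², y = 10.125 in, Ī = 0.049219 in⁴.
Bottom flange (beyond web): 3.55 × 0.55, A = 1.9525 in², y = 0.275 in, Ī = 0.049219 in⁴.
Centroid: ȳ = ΣA·y / ΣA = 5.2 in.
Transfer each piece to the horizontal centroidal axis using Ī + A·d² with d = y − 5.2:
  web: d = 0 in → contributes +23.435 in⁴
  top flange (beyond web): d = 4.925 in → contributes +47.408 in⁴
  bottom flange (beyond web): d = -4.925 in → contributes +47.408 in⁴
Total I = 118.25 in⁴.

I_x ≈ 118 in⁴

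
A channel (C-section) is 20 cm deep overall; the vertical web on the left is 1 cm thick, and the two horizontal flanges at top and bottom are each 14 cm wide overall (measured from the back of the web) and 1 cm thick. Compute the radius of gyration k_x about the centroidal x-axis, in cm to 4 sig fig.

k_x ≈ 8.096 cm

Break the section into simple shapes (no overlaps), measuring from the bottom-left corner of the bounding box.
Web: 1 × 20, A = 20 cm², y = 10 cm, Ī = 666.667 cm⁴.
Top flange (beyond web): 13 × 1, A = 13 cm², y = 19.5 cm, Ī = 1.08333 cm⁴.
Bottom flange (beyond web): 13 × 1, A = 13 cm², y = 0.5 cm, Ī = 1.08333 cm⁴.
By symmetry the centroid is at mid-height, ȳ = 10 cm.
Transfer each piece to the centroidal x-axis using Ī + A·d² with d = y − 10:
  web: d = 0 cm → contributes +666.667 cm⁴
  top flange (beyond web): d = 9.5 cm → contributes +1174.33 cm⁴
  bottom flange (beyond web): d = -9.5 cm → contributes +1174.33 cm⁴
Total I = 3015.33 cm⁴.
Radius of gyration: k = √(I/A) = √(3015.33 / 46) = 8.09634 cm.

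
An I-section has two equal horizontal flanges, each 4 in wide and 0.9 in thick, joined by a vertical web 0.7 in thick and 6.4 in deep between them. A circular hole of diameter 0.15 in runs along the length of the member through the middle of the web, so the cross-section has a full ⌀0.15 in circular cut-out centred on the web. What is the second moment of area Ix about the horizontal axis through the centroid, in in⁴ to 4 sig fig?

Ix ≈ 111.7 in⁴

Decompose the section into non-overlapping parts with the origin at the bottom-left of its bounding rectangle.
Bottom flange: 4 × 0.9, A = 3.6 in², y = 0.45 in, Ī = 0.243 in⁴.
Web: 0.7 × 6.4, A = 4.48 in², y = 4.1 in, Ī = 15.2917 in⁴.
Top flange: 4 × 0.9, A = 3.6 in², y = 7.75 in, Ī = 0.243 in⁴.
Hole (subtracted): ⌀0.15, A = 0.0176715 in², y = 4.1 in, Ī = 0.0000248505 in⁴.
By symmetry the centroid is at mid-height, ȳ = 4.1 in.
Transfer each piece to the horizontal axis through the centroid using Ī + A·d² with d = y − 4.1:
  bottom flange: d = -3.65 in → contributes +48.204 in⁴
  web: d = 0 in → contributes +15.2917 in⁴
  top flange: d = 3.65 in → contributes +48.204 in⁴
  hole: d = 0 in → contributes −0.0000248505 in⁴
Total I = 111.7 in⁴.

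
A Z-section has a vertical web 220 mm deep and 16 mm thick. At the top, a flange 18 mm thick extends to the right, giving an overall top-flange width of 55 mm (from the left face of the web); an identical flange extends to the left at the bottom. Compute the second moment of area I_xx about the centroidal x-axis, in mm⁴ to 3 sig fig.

I_xx ≈ 2.86 × 10⁷ mm⁴

Split into non-overlapping primitives; take the origin at the lower-left of the bounding box.
Web: 16 × 220, A = 3 520 mm², y = 110 mm, Ī = 14 197 333 mm⁴.
Top flange (beyond web): 39 × 18, A = 702 mm², y = 211 mm, Ī = 18 954 mm⁴.
Bottom flange (beyond web): 39 × 18, A = 702 mm², y = 9 mm, Ī = 18 954 mm⁴.
Centroid: ȳ = ΣA·y / ΣA = 110 mm.
Transfer each piece to the centroidal x-axis using Ī + A·d² with d = y − 110:
  web: d = 0 mm → contributes +14 197 333 mm⁴
  top flange (beyond web): d = 101 mm → contributes +7 180 056 mm⁴
  bottom flange (beyond web): d = -101 mm → contributes +7 180 056 mm⁴
Total I = 28 557 445 mm⁴.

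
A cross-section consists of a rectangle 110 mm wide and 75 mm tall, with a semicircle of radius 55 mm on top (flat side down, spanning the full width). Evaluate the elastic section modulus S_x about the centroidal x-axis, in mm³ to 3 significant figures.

Treat the section as a set of non-overlapping primitives; coordinates are from the bounding-box lower-left.
Rectangular body: 110 × 75, A = 8 250 mm², y = 37.5 mm, Ī = 3 867 188 mm⁴.
Semicircular cap: semicircle r = 55, A = 4751.7 mm², y = 98.343 mm, Ī = 1 004 345 mm⁴.
Centroid: ȳ = ΣA·y / ΣA = 59.736 mm.
Transfer each piece to the centroidal x-axis using Ī + A·d² with d = y − 59.736:
  rectangular body: d = -22.236 mm → contributes +7 946 286 mm⁴
  semicircular cap: d = 38.607 mm → contributes +8 086 622 mm⁴
Total I = 16 032 909 mm⁴.
Extreme fibre distance c = 70.264 mm; S = I/c = 228 181 mm³.

S_x ≈ 2.28 × 10⁵ mm³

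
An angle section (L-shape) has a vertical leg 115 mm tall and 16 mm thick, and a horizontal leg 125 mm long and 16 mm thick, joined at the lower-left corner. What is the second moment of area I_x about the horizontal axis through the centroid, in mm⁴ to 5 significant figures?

I_x ≈ 4.2589 × 10⁶ mm⁴

Split into non-overlapping primitives; take the origin at the lower-left of the bounding box.
Vertical leg: 16 × 115, A = 1 840 mm², y = 57.5 mm, Ī = 2 027 833 mm⁴.
Horizontal leg (remainder): 109 × 16, A = 1 744 mm², y = 8 mm, Ī = 37205.33 mm⁴.
Centroid: ȳ = ΣA·y / ΣA = 33.41295 mm.
Transfer each piece to the horizontal axis through the centroid using Ī + A·d² with d = y − 33.41295:
  vertical leg: d = 24.08705 mm → contributes +3 095 376 mm⁴
  horizontal leg (remainder): d = -25.41295 mm → contributes +1 163 512 mm⁴
Total I = 4 258 888 mm⁴.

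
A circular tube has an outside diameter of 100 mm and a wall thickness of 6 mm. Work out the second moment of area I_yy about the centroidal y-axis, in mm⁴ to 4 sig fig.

Treat the section as a set of non-overlapping primitives; coordinates are from the bounding-box lower-left.
Outer circle: ⌀100, A = 7853.98 mm², x = 50 mm, Ī = 4 908 739 mm⁴.
Bore (subtracted): ⌀88, A = 6082.12 mm², x = 50 mm, Ī = 2 943 748 mm⁴.
By symmetry the centroid is at mid-width, x̄ = 50 mm.
All pieces are centred on the centroidal y-axis, so I = ΣĪ (holes subtracted) = 1 964 991 mm⁴.

I_yy ≈ 1.965 × 10⁶ mm⁴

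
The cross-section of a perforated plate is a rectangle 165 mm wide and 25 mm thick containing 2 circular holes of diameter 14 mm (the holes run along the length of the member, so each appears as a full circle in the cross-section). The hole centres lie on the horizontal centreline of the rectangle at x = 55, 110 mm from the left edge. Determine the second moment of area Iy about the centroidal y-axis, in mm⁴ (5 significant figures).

Iy ≈ 9.1220 × 10⁶ mm⁴

Decompose the section into non-overlapping parts with the origin at the bottom-left of its bounding rectangle.
Plate: 165 × 25, A = 4 125 mm², x = 82.5 mm, Ī = 9 358 594 mm⁴.
Hole 1 (subtracted): ⌀14, A = 153.938 mm², x = 55 mm, Ī = 1885.741 mm⁴.
Hole 2 (subtracted): ⌀14, A = 153.938 mm², x = 110 mm, Ī = 1885.741 mm⁴.
By symmetry the centroid is at mid-width, x̄ = 82.5 mm.
Transfer each piece to the centroidal y-axis using Ī + A·d² with d = x − 82.5:
  plate: d = 0 mm → contributes +9 358 594 mm⁴
  hole 1: d = -27.5 mm → contributes −118301.4 mm⁴
  hole 2: d = 27.5 mm → contributes −118301.4 mm⁴
Total I = 9 121 991 mm⁴.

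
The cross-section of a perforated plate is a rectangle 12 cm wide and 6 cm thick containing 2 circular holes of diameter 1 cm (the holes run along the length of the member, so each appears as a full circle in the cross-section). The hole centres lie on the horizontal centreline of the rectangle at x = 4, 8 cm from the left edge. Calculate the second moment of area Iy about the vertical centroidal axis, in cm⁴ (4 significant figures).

Iy ≈ 857.6 cm⁴

Split into non-overlapping primitives; take the origin at the lower-left of the bounding box.
Plate: 12 × 6, A = 72 cm², x = 6 cm, Ī = 864 cm⁴.
Hole 1 (subtracted): ⌀1, A = 0.785398 cm², x = 4 cm, Ī = 0.0490874 cm⁴.
Hole 2 (subtracted): ⌀1, A = 0.785398 cm², x = 8 cm, Ī = 0.0490874 cm⁴.
By symmetry the centroid is at mid-width, x̄ = 6 cm.
Transfer each piece to the vertical centroidal axis using Ī + A·d² with d = x − 6:
  plate: d = 0 cm → contributes +864 cm⁴
  hole 1: d = -2 cm → contributes −3.19068 cm⁴
  hole 2: d = 2 cm → contributes −3.19068 cm⁴
Total I = 857.619 cm⁴.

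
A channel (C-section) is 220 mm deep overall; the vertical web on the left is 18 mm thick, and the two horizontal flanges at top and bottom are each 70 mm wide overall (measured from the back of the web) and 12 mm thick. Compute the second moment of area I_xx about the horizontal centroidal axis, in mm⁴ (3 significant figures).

I_xx ≈ 2.95 × 10⁷ mm⁴

Break the section into simple shapes (no overlaps), measuring from the bottom-left corner of the bounding box.
Web: 18 × 220, A = 3 960 mm², y = 110 mm, Ī = 15 972 000 mm⁴.
Top flange (beyond web): 52 × 12, A = 624 mm², y = 214 mm, Ī = 7 488 mm⁴.
Bottom flange (beyond web): 52 × 12, A = 624 mm², y = 6 mm, Ī = 7 488 mm⁴.
By symmetry the centroid is at mid-height, ȳ = 110 mm.
Transfer each piece to the horizontal centroidal axis using Ī + A·d² with d = y − 110:
  web: d = 0 mm → contributes +15 972 000 mm⁴
  top flange (beyond web): d = 104 mm → contributes +6 756 672 mm⁴
  bottom flange (beyond web): d = -104 mm → contributes +6 756 672 mm⁴
Total I = 29 485 344 mm⁴.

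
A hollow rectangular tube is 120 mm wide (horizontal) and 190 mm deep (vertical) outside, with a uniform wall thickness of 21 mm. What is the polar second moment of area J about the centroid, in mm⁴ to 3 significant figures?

Split into non-overlapping primitives; take the origin at the lower-left of the bounding box.
Outer rectangle: 120 × 190, A = 22 800 mm², y = 95 mm, Ī = 68 590 000 mm⁴.
Inner void (subtracted): 78 × 148, A = 11 544 mm², y = 95 mm, Ī = 21 071 648 mm⁴.
By symmetry the centroid is at mid-height, ȳ = 95 mm.
All pieces are centred on the centroidal x-axis, so I = ΣĪ (holes subtracted) = 47 518 352 mm⁴.
Repeating about the centroidal y-axis gives I_y = 21 507 192 mm⁴.
Polar second moment: J = I_x + I_y = 69 025 544 mm⁴.

J ≈ 6.90 × 10⁷ mm⁴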